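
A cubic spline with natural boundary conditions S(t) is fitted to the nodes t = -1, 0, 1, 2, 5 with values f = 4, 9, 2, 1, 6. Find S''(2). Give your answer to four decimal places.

0.2069

Let σ_i = S''(x_i). Step sizes h_i = 1, 1, 1, 3; slopes of the chords Δ_i = (y_(i+1) - y_i)/h_i = 5, -7, -1, 5/3.
  1·σ_0 + 4·σ_1 + 1·σ_2 = 6(Δ_1 - Δ_0) = -72
  1·σ_1 + 4·σ_2 + 1·σ_3 = 6(Δ_2 - Δ_1) = 36
  1·σ_2 + 8·σ_3 + 3·σ_4 = 6(Δ_3 - Δ_2) = 16
Natural end conditions: σ_0 = σ_4 = 0.
Hence σ_0 = 0, σ_1 = -626/29, σ_2 = 416/29, σ_3 = 6/29, σ_4 = 0.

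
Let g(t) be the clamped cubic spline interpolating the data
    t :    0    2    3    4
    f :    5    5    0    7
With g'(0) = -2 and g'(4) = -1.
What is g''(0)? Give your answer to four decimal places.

9.7273

Put σ_i = g'' at the i-th knot. Here h = (2, 1, 1) and Δ = (0, -5, 7), so the interior equations h_(i-1)·σ_(i-1) + 2(h_(i-1)+h_i)·σ_i + h_i·σ_(i+1) = 6(Δ_i − Δ_(i-1)) read
  2·σ_0 + 6·σ_1 + 1·σ_2 = 6(Δ_1 - Δ_0) = -30
  1·σ_1 + 4·σ_2 + 1·σ_3 = 6(Δ_2 - Δ_1) = 72
Clamped end conditions give two more equations: 2h_0·σ_0 + h_0·σ_1 = 6(Δ_0 - g'(0)) = 12 and h_2·σ_2 + 2h_2·σ_3 = 6(g'(4) - Δ_2) = -48.
Solving the tridiagonal system: σ_0 = 107/11, σ_1 = -148/11, σ_2 = 344/11, σ_3 = -436/11.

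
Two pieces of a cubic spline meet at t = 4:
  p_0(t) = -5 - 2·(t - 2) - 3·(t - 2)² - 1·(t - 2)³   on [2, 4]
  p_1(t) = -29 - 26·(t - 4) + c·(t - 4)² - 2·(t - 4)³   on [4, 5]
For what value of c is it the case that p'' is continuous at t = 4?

-9

p_0''(t) = -6 - 6·(t - 2), so p_0''(4) = -18. On the right, p_1''(4) = 2c, so c = -9.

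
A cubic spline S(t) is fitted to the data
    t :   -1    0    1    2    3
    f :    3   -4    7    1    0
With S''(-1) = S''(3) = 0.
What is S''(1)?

-39

Put m_i = S'' at the i-th knot. Here h = (1, 1, 1, 1) and Δ = (-7, 11, -6, -1), so the interior equations h_(i-1)·m_(i-1) + 2(h_(i-1)+h_i)·m_i + h_i·m_(i+1) = 6(Δ_i − Δ_(i-1)) read
  1·m_0 + 4·m_1 + 1·m_2 = 6(Δ_1 - Δ_0) = 108
  1·m_1 + 4·m_2 + 1·m_3 = 6(Δ_2 - Δ_1) = -102
  1·m_2 + 4·m_3 + 1·m_4 = 6(Δ_3 - Δ_2) = 30
Natural end conditions: m_0 = m_4 = 0.
Solving: m_0 = 0, m_1 = 147/4, m_2 = -39, m_3 = 69/4, m_4 = 0.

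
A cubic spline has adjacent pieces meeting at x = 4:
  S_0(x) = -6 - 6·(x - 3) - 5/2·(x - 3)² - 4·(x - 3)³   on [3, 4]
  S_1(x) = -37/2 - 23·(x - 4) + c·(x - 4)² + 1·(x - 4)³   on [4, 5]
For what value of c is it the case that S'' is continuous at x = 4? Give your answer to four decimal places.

S_0''(x) = -5 - 24·(x - 3), so S_0''(4) = -29. On the right, S_1''(4) = 2c, so c = -29/2.

-14.5000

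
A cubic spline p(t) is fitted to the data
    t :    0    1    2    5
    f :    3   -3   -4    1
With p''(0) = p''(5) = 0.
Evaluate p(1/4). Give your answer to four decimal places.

With M_i denoting the second derivative at x_i, h_i = 1, 1, 3, and Δ_i = (y_(i+1) − y_i)/h_i = -6, -1, 5/3:
  1·M_0 + 4·M_1 + 1·M_2 = 6(Δ_1 - Δ_0) = 30
  1·M_1 + 8·M_2 + 3·M_3 = 6(Δ_2 - Δ_1) = 16
Natural end conditions: M_0 = M_3 = 0.
Solving the tridiagonal system: M_0 = 0, M_1 = 224/31, M_2 = 34/31, M_3 = 0.
On [0, 1], p(t) = 3 - 670/93·t + 0·t² + 112/93·t³.
With t = 1/4: p(1/4) = 151/124.

1.2177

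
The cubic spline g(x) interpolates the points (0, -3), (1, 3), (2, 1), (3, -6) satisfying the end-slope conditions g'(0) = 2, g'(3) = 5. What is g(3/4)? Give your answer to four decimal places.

1.4813

With m_i denoting the second derivative at x_i, h_i = 1, 1, 1, and Δ_i = (y_(i+1) − y_i)/h_i = 6, -2, -7:
  1·m_0 + 4·m_1 + 1·m_2 = 6(Δ_1 - Δ_0) = -48
  1·m_1 + 4·m_2 + 1·m_3 = 6(Δ_2 - Δ_1) = -30
Clamped end conditions give two more equations: 2h_0·m_0 + h_0·m_1 = 6(Δ_0 - g'(0)) = 24 and h_2·m_2 + 2h_2·m_3 = 6(g'(3) - Δ_2) = 72.
Solving: m_0 = 92/5, m_1 = -64/5, m_2 = -76/5, m_3 = 218/5.
On [0, 1], g(x) = -3 + 2·x + 46/5·x² - 26/5·x³.
With x = 3/4: g(3/4) = 237/160.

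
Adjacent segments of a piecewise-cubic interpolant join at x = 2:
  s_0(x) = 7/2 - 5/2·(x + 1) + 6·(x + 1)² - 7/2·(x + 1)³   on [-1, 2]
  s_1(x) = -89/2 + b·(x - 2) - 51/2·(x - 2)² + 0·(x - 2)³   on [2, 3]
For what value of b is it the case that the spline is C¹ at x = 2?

s_0'(x) = -5/2 + 12·(x + 1) - 21/2·(x + 1)², so s_0'(2) = -61. On the right, s_1'(2) = b, so b = -61.

-61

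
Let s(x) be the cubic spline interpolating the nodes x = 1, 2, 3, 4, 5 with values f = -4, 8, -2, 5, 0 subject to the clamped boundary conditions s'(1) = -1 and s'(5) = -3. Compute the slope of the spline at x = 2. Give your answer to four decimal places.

Let M_i = s''(x_i). Step sizes h_i = 1, 1, 1, 1; slopes of the chords Δ_i = (y_(i+1) - y_i)/h_i = 12, -10, 7, -5.
  1·M_0 + 4·M_1 + 1·M_2 = 6(Δ_1 - Δ_0) = -132
  1·M_1 + 4·M_2 + 1·M_3 = 6(Δ_2 - Δ_1) = 102
  1·M_2 + 4·M_3 + 1·M_4 = 6(Δ_3 - Δ_2) = -72
Clamped end conditions give two more equations: 2h_0·M_0 + h_0·M_1 = 6(Δ_0 - s'(1)) = 78 and h_3·M_3 + 2h_3·M_4 = 6(s'(5) - Δ_3) = 12.
Solving: M_0 = 989/14, M_1 = -443/7, M_2 = 101/2, M_3 = -257/7, M_4 = 341/14.
On [2, 3], s'(x) = b_1 + 2c_1·(x - 2) + 3d_1·(x - 2)² with b_1 = Δ_1 - h_1(2M_1 + M_2)/6 = 75/28, c_1 = M_1/2 = -443/14, d_1 = (M_2 - M_1)/(6h_1) = 531/28. So s'(2) = 75/28.

2.6786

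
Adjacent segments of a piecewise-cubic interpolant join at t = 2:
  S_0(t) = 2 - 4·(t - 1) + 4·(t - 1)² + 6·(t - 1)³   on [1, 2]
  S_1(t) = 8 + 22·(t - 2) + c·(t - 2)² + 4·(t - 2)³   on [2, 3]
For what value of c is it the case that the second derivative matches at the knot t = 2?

22

S_0''(t) = 8 + 36·(t - 1), so S_0''(2) = 44. On the right, S_1''(2) = 2c, so c = 22.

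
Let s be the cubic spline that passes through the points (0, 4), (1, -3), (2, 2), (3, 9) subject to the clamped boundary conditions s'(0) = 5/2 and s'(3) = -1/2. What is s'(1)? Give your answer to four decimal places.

Put σ_i = s'' at the i-th knot. Here h = (1, 1, 1) and Δ = (-7, 5, 7), so the interior equations h_(i-1)·σ_(i-1) + 2(h_(i-1)+h_i)·σ_i + h_i·σ_(i+1) = 6(Δ_i − Δ_(i-1)) read
  1·σ_0 + 4·σ_1 + 1·σ_2 = 6(Δ_1 - Δ_0) = 72
  1·σ_1 + 4·σ_2 + 1·σ_3 = 6(Δ_2 - Δ_1) = 12
Clamped end conditions give two more equations: 2h_0·σ_0 + h_0·σ_1 = 6(Δ_0 - s'(0)) = -57 and h_2·σ_2 + 2h_2·σ_3 = 6(s'(3) - Δ_2) = -45.
Forward elimination and back-substitution give σ_0 = -213/5, σ_1 = 141/5, σ_2 = 9/5, σ_3 = -117/5.
On [1, 2], s'(x) = b_1 + 2c_1·(x - 1) + 3d_1·(x - 1)² with b_1 = Δ_1 - h_1(2σ_1 + σ_2)/6 = -47/10, c_1 = σ_1/2 = 141/10, d_1 = (σ_2 - σ_1)/(6h_1) = -22/5. So s'(1) = -47/10.

-4.7000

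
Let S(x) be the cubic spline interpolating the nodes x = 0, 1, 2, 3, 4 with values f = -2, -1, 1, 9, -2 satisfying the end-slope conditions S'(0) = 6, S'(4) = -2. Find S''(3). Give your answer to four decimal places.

Let m_i = S''(x_i). Step sizes h_i = 1, 1, 1, 1; slopes of the chords Δ_i = (y_(i+1) - y_i)/h_i = 1, 2, 8, -11.
  1·m_0 + 4·m_1 + 1·m_2 = 6(Δ_1 - Δ_0) = 6
  1·m_1 + 4·m_2 + 1·m_3 = 6(Δ_2 - Δ_1) = 36
  1·m_2 + 4·m_3 + 1·m_4 = 6(Δ_3 - Δ_2) = -114
Clamped end conditions give two more equations: 2h_0·m_0 + h_0·m_1 = 6(Δ_0 - S'(0)) = -30 and h_3·m_3 + 2h_3·m_4 = 6(S'(4) - Δ_3) = 54.
Solving the tridiagonal system: m_0 = -211/14, m_1 = 1/7, m_2 = 41/2, m_3 = -323/7, m_4 = 701/14.

-46.1429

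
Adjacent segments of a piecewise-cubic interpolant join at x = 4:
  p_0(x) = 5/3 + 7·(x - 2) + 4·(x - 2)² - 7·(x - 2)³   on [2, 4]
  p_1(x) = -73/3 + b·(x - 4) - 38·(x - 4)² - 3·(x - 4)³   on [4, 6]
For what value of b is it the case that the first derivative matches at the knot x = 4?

-61

p_0'(x) = 7 + 8·(x - 2) - 21·(x - 2)², so p_0'(4) = -61. On the right, p_1'(4) = b, so b = -61.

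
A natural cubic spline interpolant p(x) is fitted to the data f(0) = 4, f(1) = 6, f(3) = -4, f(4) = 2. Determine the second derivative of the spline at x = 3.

Put m_i = p'' at the i-th knot. Here h = (1, 2, 1) and Δ = (2, -5, 6), so the interior equations h_(i-1)·m_(i-1) + 2(h_(i-1)+h_i)·m_i + h_i·m_(i+1) = 6(Δ_i − Δ_(i-1)) read
  1·m_0 + 6·m_1 + 2·m_2 = 6(Δ_1 - Δ_0) = -42
  2·m_1 + 6·m_2 + 1·m_3 = 6(Δ_2 - Δ_1) = 66
Natural end conditions: m_0 = m_3 = 0.
Solving: m_0 = 0, m_1 = -12, m_2 = 15, m_3 = 0.

15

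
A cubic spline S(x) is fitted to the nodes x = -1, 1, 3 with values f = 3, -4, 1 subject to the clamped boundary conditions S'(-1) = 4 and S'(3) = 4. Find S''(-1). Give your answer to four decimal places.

-15.7500

With M_i denoting the second derivative at x_i, h_i = 2, 2, and Δ_i = (y_(i+1) − y_i)/h_i = -7/2, 5/2:
  2·M_0 + 8·M_1 + 2·M_2 = 6(Δ_1 - Δ_0) = 36
Clamped end conditions give two more equations: 2h_0·M_0 + h_0·M_1 = 6(Δ_0 - S'(-1)) = -45 and h_1·M_1 + 2h_1·M_2 = 6(S'(3) - Δ_1) = 9.
Hence M_0 = -63/4, M_1 = 9, M_2 = -9/4.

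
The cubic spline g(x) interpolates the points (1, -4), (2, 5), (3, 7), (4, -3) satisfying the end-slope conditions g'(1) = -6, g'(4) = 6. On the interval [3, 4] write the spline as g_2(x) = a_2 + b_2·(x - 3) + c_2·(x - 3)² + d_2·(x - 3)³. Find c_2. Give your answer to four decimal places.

-14.8000

With σ_i denoting the second derivative at x_i, h_i = 1, 1, 1, and Δ_i = (y_(i+1) − y_i)/h_i = 9, 2, -10:
  1·σ_0 + 4·σ_1 + 1·σ_2 = 6(Δ_1 - Δ_0) = -42
  1·σ_1 + 4·σ_2 + 1·σ_3 = 6(Δ_2 - Δ_1) = -72
Clamped end conditions give two more equations: 2h_0·σ_0 + h_0·σ_1 = 6(Δ_0 - g'(1)) = 90 and h_2·σ_2 + 2h_2·σ_3 = 6(g'(4) - Δ_2) = 96.
Forward elimination and back-substitution give σ_0 = 266/5, σ_1 = -82/5, σ_2 = -148/5, σ_3 = 314/5.
On [3, 4], with g_2(x) = a_2 + b_2·(x - 3) + c_2·(x - 3)² + d_2·(x - 3)³: c_2 = σ_2/2 = -74/5, d_2 = (σ_3 - σ_2)/(6h_2) = 77/5, b_2 = Δ_2 - h_2(2σ_2 + σ_3)/6 = -53/5.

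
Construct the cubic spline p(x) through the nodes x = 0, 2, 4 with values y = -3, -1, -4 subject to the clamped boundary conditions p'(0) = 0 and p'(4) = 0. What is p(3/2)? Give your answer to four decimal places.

Put M_i = p'' at the i-th knot. Here h = (2, 2) and Δ = (1, -3/2), so the interior equations h_(i-1)·M_(i-1) + 2(h_(i-1)+h_i)·M_i + h_i·M_(i+1) = 6(Δ_i − Δ_(i-1)) read
  2·M_0 + 8·M_1 + 2·M_2 = 6(Δ_1 - Δ_0) = -15
Clamped end conditions give two more equations: 2h_0·M_0 + h_0·M_1 = 6(Δ_0 - p'(0)) = 6 and h_1·M_1 + 2h_1·M_2 = 6(p'(4) - Δ_1) = 9.
Solving the tridiagonal system: M_0 = 27/8, M_1 = -15/4, M_2 = 33/8.
On [0, 2], p(x) = -3 + 0·x + 27/16·x² - 19/32·x³.
With x = 3/2: p(3/2) = -309/256.

-1.2070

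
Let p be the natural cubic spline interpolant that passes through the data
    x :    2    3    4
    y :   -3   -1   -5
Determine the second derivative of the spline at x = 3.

-9

Put M_i = p'' at the i-th knot. Here h = (1, 1) and Δ = (2, -4), so the interior equations h_(i-1)·M_(i-1) + 2(h_(i-1)+h_i)·M_i + h_i·M_(i+1) = 6(Δ_i − Δ_(i-1)) read
  1·M_0 + 4·M_1 + 1·M_2 = 6(Δ_1 - Δ_0) = -36
Natural end conditions: M_0 = M_2 = 0.
Forward elimination and back-substitution give M_0 = 0, M_1 = -9, M_2 = 0.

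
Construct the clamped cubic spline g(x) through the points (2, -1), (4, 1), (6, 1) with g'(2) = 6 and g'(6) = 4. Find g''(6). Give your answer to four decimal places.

Put m_i = g'' at the i-th knot. Here h = (2, 2) and Δ = (1, 0), so the interior equations h_(i-1)·m_(i-1) + 2(h_(i-1)+h_i)·m_i + h_i·m_(i+1) = 6(Δ_i − Δ_(i-1)) read
  2·m_0 + 8·m_1 + 2·m_2 = 6(Δ_1 - Δ_0) = -6
Clamped end conditions give two more equations: 2h_0·m_0 + h_0·m_1 = 6(Δ_0 - g'(2)) = -30 and h_1·m_1 + 2h_1·m_2 = 6(g'(6) - Δ_1) = 24.
Hence m_0 = -29/4, m_1 = -1/2, m_2 = 25/4.

6.2500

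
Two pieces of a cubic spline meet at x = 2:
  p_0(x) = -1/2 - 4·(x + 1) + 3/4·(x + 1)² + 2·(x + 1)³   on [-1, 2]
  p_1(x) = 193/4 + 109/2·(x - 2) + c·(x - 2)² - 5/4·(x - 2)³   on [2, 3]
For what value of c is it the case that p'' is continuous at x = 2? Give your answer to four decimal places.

p_0''(x) = 3/2 + 12·(x + 1), so p_0''(2) = 75/2. On the right, p_1''(2) = 2c, so c = 75/4.

18.7500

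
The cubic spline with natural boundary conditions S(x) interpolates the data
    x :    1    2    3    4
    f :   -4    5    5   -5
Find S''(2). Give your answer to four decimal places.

Put σ_i = S'' at the i-th knot. Here h = (1, 1, 1) and Δ = (9, 0, -10), so the interior equations h_(i-1)·σ_(i-1) + 2(h_(i-1)+h_i)·σ_i + h_i·σ_(i+1) = 6(Δ_i − Δ_(i-1)) read
  1·σ_0 + 4·σ_1 + 1·σ_2 = 6(Δ_1 - Δ_0) = -54
  1·σ_1 + 4·σ_2 + 1·σ_3 = 6(Δ_2 - Δ_1) = -60
Natural end conditions: σ_0 = σ_3 = 0.
Forward elimination and back-substitution give σ_0 = 0, σ_1 = -52/5, σ_2 = -62/5, σ_3 = 0.

-10.4000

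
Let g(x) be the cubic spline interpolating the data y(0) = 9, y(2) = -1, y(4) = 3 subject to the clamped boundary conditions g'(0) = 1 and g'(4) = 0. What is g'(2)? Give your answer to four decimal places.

Write M_i for g''(x_i). With h_i = 2, 2 and divided differences Δ_i = -5, 2, the continuity of g' gives the tridiagonal system
  2·M_0 + 8·M_1 + 2·M_2 = 6(Δ_1 - Δ_0) = 42
Clamped end conditions give two more equations: 2h_0·M_0 + h_0·M_1 = 6(Δ_0 - g'(0)) = -36 and h_1·M_1 + 2h_1·M_2 = 6(g'(4) - Δ_1) = -12.
Solving the tridiagonal system: M_0 = -29/2, M_1 = 11, M_2 = -17/2.
On [2, 4], g'(x) = b_1 + 2c_1·(x - 2) + 3d_1·(x - 2)² with b_1 = Δ_1 - h_1(2M_1 + M_2)/6 = -5/2, c_1 = M_1/2 = 11/2, d_1 = (M_2 - M_1)/(6h_1) = -13/8. So g'(2) = -5/2.

-2.5000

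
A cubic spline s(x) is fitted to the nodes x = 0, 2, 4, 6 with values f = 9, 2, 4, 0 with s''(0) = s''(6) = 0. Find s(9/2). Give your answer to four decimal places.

3.7219

Write σ_i for s''(x_i). With h_i = 2, 2, 2 and divided differences Δ_i = -7/2, 1, -2, the continuity of s' gives the tridiagonal system
  2·σ_0 + 8·σ_1 + 2·σ_2 = 6(Δ_1 - Δ_0) = 27
  2·σ_1 + 8·σ_2 + 2·σ_3 = 6(Δ_2 - Δ_1) = -18
Natural end conditions: σ_0 = σ_3 = 0.
Forward elimination and back-substitution give σ_0 = 0, σ_1 = 21/5, σ_2 = -33/10, σ_3 = 0.
On [4, 6], s(x) = 4 + 1/5·(x - 4) - 33/20·(x - 4)² + 11/40·(x - 4)³.
With (x - 4) = 1/2: s(9/2) = 1191/320.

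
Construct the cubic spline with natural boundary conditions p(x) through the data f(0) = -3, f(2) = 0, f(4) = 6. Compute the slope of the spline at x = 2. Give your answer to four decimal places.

2.2500

Let σ_i = p''(x_i). Step sizes h_i = 2, 2; slopes of the chords Δ_i = (y_(i+1) - y_i)/h_i = 3/2, 3.
  2·σ_0 + 8·σ_1 + 2·σ_2 = 6(Δ_1 - Δ_0) = 9
Natural end conditions: σ_0 = σ_2 = 0.
Hence σ_0 = 0, σ_1 = 9/8, σ_2 = 0.
On [2, 4], p'(x) = b_1 + 2c_1·(x - 2) + 3d_1·(x - 2)² with b_1 = Δ_1 - h_1(2σ_1 + σ_2)/6 = 9/4, c_1 = σ_1/2 = 9/16, d_1 = (σ_2 - σ_1)/(6h_1) = -3/32. So p'(2) = 9/4.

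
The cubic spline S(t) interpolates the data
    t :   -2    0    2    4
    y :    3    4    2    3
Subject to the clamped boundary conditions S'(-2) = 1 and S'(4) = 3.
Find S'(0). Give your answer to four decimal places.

Let m_i = S''(x_i). Step sizes h_i = 2, 2, 2; slopes of the chords Δ_i = (y_(i+1) - y_i)/h_i = 1/2, -1, 1/2.
  2·m_0 + 8·m_1 + 2·m_2 = 6(Δ_1 - Δ_0) = -9
  2·m_1 + 8·m_2 + 2·m_3 = 6(Δ_2 - Δ_1) = 9
Clamped end conditions give two more equations: 2h_0·m_0 + h_0·m_1 = 6(Δ_0 - S'(-2)) = -3 and h_2·m_2 + 2h_2·m_3 = 6(S'(4) - Δ_2) = 15.
Hence m_0 = -2/15, m_1 = -37/30, m_2 = 17/30, m_3 = 52/15.
On [0, 2], S'(t) = b_1 + 2c_1·t + 3d_1·t² with b_1 = Δ_1 - h_1(2m_1 + m_2)/6 = -11/30, c_1 = m_1/2 = -37/60, d_1 = (m_2 - m_1)/(6h_1) = 3/20. So S'(0) = -11/30.

-0.3667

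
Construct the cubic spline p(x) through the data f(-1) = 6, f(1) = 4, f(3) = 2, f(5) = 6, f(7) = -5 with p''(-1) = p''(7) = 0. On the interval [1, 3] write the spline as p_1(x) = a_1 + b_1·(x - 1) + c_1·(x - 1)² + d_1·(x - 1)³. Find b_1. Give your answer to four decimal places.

With σ_i denoting the second derivative at x_i, h_i = 2, 2, 2, 2, and Δ_i = (y_(i+1) − y_i)/h_i = -1, -1, 2, -11/2:
  2·σ_0 + 8·σ_1 + 2·σ_2 = 6(Δ_1 - Δ_0) = 0
  2·σ_1 + 8·σ_2 + 2·σ_3 = 6(Δ_2 - Δ_1) = 18
  2·σ_2 + 8·σ_3 + 2·σ_4 = 6(Δ_3 - Δ_2) = -45
Natural end conditions: σ_0 = σ_4 = 0.
Solving the tridiagonal system: σ_0 = 0, σ_1 = -117/112, σ_2 = 117/28, σ_3 = -747/112, σ_4 = 0.
On [1, 3], with p_1(x) = a_1 + b_1·(x - 1) + c_1·(x - 1)² + d_1·(x - 1)³: c_1 = σ_1/2 = -117/224, d_1 = (σ_2 - σ_1)/(6h_1) = 195/448, b_1 = Δ_1 - h_1(2σ_1 + σ_2)/6 = -95/56.

-1.6964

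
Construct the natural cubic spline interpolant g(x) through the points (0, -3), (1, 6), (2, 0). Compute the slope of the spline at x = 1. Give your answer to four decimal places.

1.5000

Put M_i = g'' at the i-th knot. Here h = (1, 1) and Δ = (9, -6), so the interior equations h_(i-1)·M_(i-1) + 2(h_(i-1)+h_i)·M_i + h_i·M_(i+1) = 6(Δ_i − Δ_(i-1)) read
  1·M_0 + 4·M_1 + 1·M_2 = 6(Δ_1 - Δ_0) = -90
Natural end conditions: M_0 = M_2 = 0.
Forward elimination and back-substitution give M_0 = 0, M_1 = -45/2, M_2 = 0.
On [1, 2], g'(x) = b_1 + 2c_1·(x - 1) + 3d_1·(x - 1)² with b_1 = Δ_1 - h_1(2M_1 + M_2)/6 = 3/2, c_1 = M_1/2 = -45/4, d_1 = (M_2 - M_1)/(6h_1) = 15/4. So g'(1) = 3/2.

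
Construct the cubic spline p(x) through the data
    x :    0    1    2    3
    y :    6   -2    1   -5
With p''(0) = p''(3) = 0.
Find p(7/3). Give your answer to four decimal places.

0.1605

Write M_i for p''(x_i). With h_i = 1, 1, 1 and divided differences Δ_i = -8, 3, -6, the continuity of p' gives the tridiagonal system
  1·M_0 + 4·M_1 + 1·M_2 = 6(Δ_1 - Δ_0) = 66
  1·M_1 + 4·M_2 + 1·M_3 = 6(Δ_2 - Δ_1) = -54
Natural end conditions: M_0 = M_3 = 0.
Solving the tridiagonal system: M_0 = 0, M_1 = 106/5, M_2 = -94/5, M_3 = 0.
On [2, 3], p(x) = 1 + 4/15·(x - 2) - 47/5·(x - 2)² + 47/15·(x - 2)³.
With (x - 2) = 1/3: p(7/3) = 13/81.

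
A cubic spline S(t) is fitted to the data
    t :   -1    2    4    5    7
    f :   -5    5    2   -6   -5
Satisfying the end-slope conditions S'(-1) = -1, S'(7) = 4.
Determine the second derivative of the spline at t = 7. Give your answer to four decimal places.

Write m_i for S''(x_i). With h_i = 3, 2, 1, 2 and divided differences Δ_i = 10/3, -3/2, -8, 1/2, the continuity of S' gives the tridiagonal system
  3·m_0 + 10·m_1 + 2·m_2 = 6(Δ_1 - Δ_0) = -29
  2·m_1 + 6·m_2 + 1·m_3 = 6(Δ_2 - Δ_1) = -39
  1·m_2 + 6·m_3 + 2·m_4 = 6(Δ_3 - Δ_2) = 51
Clamped end conditions give two more equations: 2h_0·m_0 + h_0·m_1 = 6(Δ_0 - S'(-1)) = 26 and h_3·m_3 + 2h_3·m_4 = 6(S'(7) - Δ_3) = 21.
Hence m_0 = 2710/453, m_1 = -498/151, m_2 = -2109/302, m_3 = 1434/151, m_4 = 303/604.

0.5017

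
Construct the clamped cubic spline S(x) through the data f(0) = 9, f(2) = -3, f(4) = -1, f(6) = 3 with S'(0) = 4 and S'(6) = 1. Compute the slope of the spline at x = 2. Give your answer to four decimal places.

Put σ_i = S'' at the i-th knot. Here h = (2, 2, 2) and Δ = (-6, 1, 2), so the interior equations h_(i-1)·σ_(i-1) + 2(h_(i-1)+h_i)·σ_i + h_i·σ_(i+1) = 6(Δ_i − Δ_(i-1)) read
  2·σ_0 + 8·σ_1 + 2·σ_2 = 6(Δ_1 - Δ_0) = 42
  2·σ_1 + 8·σ_2 + 2·σ_3 = 6(Δ_2 - Δ_1) = 6
Clamped end conditions give two more equations: 2h_0·σ_0 + h_0·σ_1 = 6(Δ_0 - S'(0)) = -60 and h_2·σ_2 + 2h_2·σ_3 = 6(S'(6) - Δ_2) = -6.
Solving the tridiagonal system: σ_0 = -102/5, σ_1 = 54/5, σ_2 = -9/5, σ_3 = -3/5.
On [2, 4], S'(x) = b_1 + 2c_1·(x - 2) + 3d_1·(x - 2)² with b_1 = Δ_1 - h_1(2σ_1 + σ_2)/6 = -28/5, c_1 = σ_1/2 = 27/5, d_1 = (σ_2 - σ_1)/(6h_1) = -21/20. So S'(2) = -28/5.

-5.6000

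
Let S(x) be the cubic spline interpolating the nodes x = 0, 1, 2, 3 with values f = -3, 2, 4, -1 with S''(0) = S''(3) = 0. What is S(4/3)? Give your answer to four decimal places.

3.2840

Put σ_i = S'' at the i-th knot. Here h = (1, 1, 1) and Δ = (5, 2, -5), so the interior equations h_(i-1)·σ_(i-1) + 2(h_(i-1)+h_i)·σ_i + h_i·σ_(i+1) = 6(Δ_i − Δ_(i-1)) read
  1·σ_0 + 4·σ_1 + 1·σ_2 = 6(Δ_1 - Δ_0) = -18
  1·σ_1 + 4·σ_2 + 1·σ_3 = 6(Δ_2 - Δ_1) = -42
Natural end conditions: σ_0 = σ_3 = 0.
Forward elimination and back-substitution give σ_0 = 0, σ_1 = -2, σ_2 = -10, σ_3 = 0.
On [1, 2], S(x) = 2 + 13/3·(x - 1) - 1·(x - 1)² - 4/3·(x - 1)³.
With (x - 1) = 1/3: S(4/3) = 266/81.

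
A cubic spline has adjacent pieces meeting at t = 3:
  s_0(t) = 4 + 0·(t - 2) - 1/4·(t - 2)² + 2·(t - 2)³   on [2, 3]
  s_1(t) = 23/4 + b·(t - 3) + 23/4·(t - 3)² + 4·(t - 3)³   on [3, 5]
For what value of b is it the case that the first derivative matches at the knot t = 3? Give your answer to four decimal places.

5.5000

s_0'(t) = 0 - 1/2·(t - 2) + 6·(t - 2)², so s_0'(3) = 11/2. On the right, s_1'(3) = b, so b = 11/2.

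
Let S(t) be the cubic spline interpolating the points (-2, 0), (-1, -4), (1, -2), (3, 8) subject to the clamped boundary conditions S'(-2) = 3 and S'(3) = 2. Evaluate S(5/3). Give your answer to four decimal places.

Let σ_i = S''(x_i). Step sizes h_i = 1, 2, 2; slopes of the chords Δ_i = (y_(i+1) - y_i)/h_i = -4, 1, 5.
  1·σ_0 + 6·σ_1 + 2·σ_2 = 6(Δ_1 - Δ_0) = 30
  2·σ_1 + 8·σ_2 + 2·σ_3 = 6(Δ_2 - Δ_1) = 24
Clamped end conditions give two more equations: 2h_0·σ_0 + h_0·σ_1 = 6(Δ_0 - S'(-2)) = -42 and h_2·σ_2 + 2h_2·σ_3 = 6(S'(3) - Δ_2) = -18.
Solving: σ_0 = -580/23, σ_1 = 194/23, σ_2 = 53/23, σ_3 = -130/23.
On [1, 3], S(t) = -2 + 123/23·(t - 1) + 53/46·(t - 1)² - 61/92·(t - 1)³.
With (t - 1) = 2/3: S(5/3) = 1168/621.

1.8808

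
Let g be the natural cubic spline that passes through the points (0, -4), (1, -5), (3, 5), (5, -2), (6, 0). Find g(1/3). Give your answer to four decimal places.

With M_i denoting the second derivative at x_i, h_i = 1, 2, 2, 1, and Δ_i = (y_(i+1) − y_i)/h_i = -1, 5, -7/2, 2:
  1·M_0 + 6·M_1 + 2·M_2 = 6(Δ_1 - Δ_0) = 36
  2·M_1 + 8·M_2 + 2·M_3 = 6(Δ_2 - Δ_1) = -51
  2·M_2 + 6·M_3 + 1·M_4 = 6(Δ_3 - Δ_2) = 33
Natural end conditions: M_0 = M_4 = 0.
Hence M_0 = 0, M_1 = 97/10, M_2 = -111/10, M_3 = 46/5, M_4 = 0.
On [0, 1], g(t) = -4 - 157/60·t + 0·t² + 97/60·t³.
With t = 1/3: g(1/3) = -1949/405.

-4.8123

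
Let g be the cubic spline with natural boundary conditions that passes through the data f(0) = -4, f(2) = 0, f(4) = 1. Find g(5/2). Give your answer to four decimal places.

0.4961

Put m_i = g'' at the i-th knot. Here h = (2, 2) and Δ = (2, 1/2), so the interior equations h_(i-1)·m_(i-1) + 2(h_(i-1)+h_i)·m_i + h_i·m_(i+1) = 6(Δ_i − Δ_(i-1)) read
  2·m_0 + 8·m_1 + 2·m_2 = 6(Δ_1 - Δ_0) = -9
Natural end conditions: m_0 = m_2 = 0.
Solving: m_0 = 0, m_1 = -9/8, m_2 = 0.
On [2, 4], g(x) = 0 + 5/4·(x - 2) - 9/16·(x - 2)² + 3/32·(x - 2)³.
With (x - 2) = 1/2: g(5/2) = 127/256.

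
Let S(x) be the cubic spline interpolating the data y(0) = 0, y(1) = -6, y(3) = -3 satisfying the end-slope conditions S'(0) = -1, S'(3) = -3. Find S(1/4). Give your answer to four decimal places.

-0.8711

With m_i denoting the second derivative at x_i, h_i = 1, 2, and Δ_i = (y_(i+1) − y_i)/h_i = -6, 3/2:
  1·m_0 + 6·m_1 + 2·m_2 = 6(Δ_1 - Δ_0) = 45
Clamped end conditions give two more equations: 2h_0·m_0 + h_0·m_1 = 6(Δ_0 - S'(0)) = -30 and h_1·m_1 + 2h_1·m_2 = 6(S'(3) - Δ_1) = -27.
Hence m_0 = -139/6, m_1 = 49/3, m_2 = -179/12.
On [0, 1], S(x) = 0 - 1·x - 139/12·x² + 79/12·x³.
With x = 1/4: S(1/4) = -223/256.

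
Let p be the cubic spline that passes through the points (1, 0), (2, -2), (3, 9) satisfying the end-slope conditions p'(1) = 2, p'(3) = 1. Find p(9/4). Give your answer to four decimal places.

0.5156

Put m_i = p'' at the i-th knot. Here h = (1, 1) and Δ = (-2, 11), so the interior equations h_(i-1)·m_(i-1) + 2(h_(i-1)+h_i)·m_i + h_i·m_(i+1) = 6(Δ_i − Δ_(i-1)) read
  1·m_0 + 4·m_1 + 1·m_2 = 6(Δ_1 - Δ_0) = 78
Clamped end conditions give two more equations: 2h_0·m_0 + h_0·m_1 = 6(Δ_0 - p'(1)) = -24 and h_1·m_1 + 2h_1·m_2 = 6(p'(3) - Δ_1) = -60.
Solving: m_0 = -32, m_1 = 40, m_2 = -50.
On [2, 3], p(x) = -2 + 6·(x - 2) + 20·(x - 2)² - 15·(x - 2)³.
With (x - 2) = 1/4: p(9/4) = 33/64.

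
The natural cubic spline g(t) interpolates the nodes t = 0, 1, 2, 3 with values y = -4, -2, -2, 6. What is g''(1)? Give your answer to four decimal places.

With M_i denoting the second derivative at x_i, h_i = 1, 1, 1, and Δ_i = (y_(i+1) − y_i)/h_i = 2, 0, 8:
  1·M_0 + 4·M_1 + 1·M_2 = 6(Δ_1 - Δ_0) = -12
  1·M_1 + 4·M_2 + 1·M_3 = 6(Δ_2 - Δ_1) = 48
Natural end conditions: M_0 = M_3 = 0.
Hence M_0 = 0, M_1 = -32/5, M_2 = 68/5, M_3 = 0.

-6.4000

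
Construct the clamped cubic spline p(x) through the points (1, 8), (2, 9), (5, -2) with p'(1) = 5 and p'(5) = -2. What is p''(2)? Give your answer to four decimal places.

-3.5000

With M_i denoting the second derivative at x_i, h_i = 1, 3, and Δ_i = (y_(i+1) − y_i)/h_i = 1, -11/3:
  1·M_0 + 8·M_1 + 3·M_2 = 6(Δ_1 - Δ_0) = -28
Clamped end conditions give two more equations: 2h_0·M_0 + h_0·M_1 = 6(Δ_0 - p'(1)) = -24 and h_1·M_1 + 2h_1·M_2 = 6(p'(5) - Δ_1) = 10.
Solving: M_0 = -41/4, M_1 = -7/2, M_2 = 41/12.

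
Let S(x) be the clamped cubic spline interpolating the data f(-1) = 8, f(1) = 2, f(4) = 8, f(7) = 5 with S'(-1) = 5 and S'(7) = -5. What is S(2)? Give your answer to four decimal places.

1.3216

Write M_i for S''(x_i). With h_i = 2, 3, 3 and divided differences Δ_i = -3, 2, -1, the continuity of S' gives the tridiagonal system
  2·M_0 + 10·M_1 + 3·M_2 = 6(Δ_1 - Δ_0) = 30
  3·M_1 + 12·M_2 + 3·M_3 = 6(Δ_2 - Δ_1) = -18
Clamped end conditions give two more equations: 2h_0·M_0 + h_0·M_1 = 6(Δ_0 - S'(-1)) = -48 and h_2·M_2 + 2h_2·M_3 = 6(S'(7) - Δ_2) = -24.
Forward elimination and back-substitution give M_0 = -293/19, M_1 = 130/19, M_2 = -48/19, M_3 = -52/19.
On [1, 4], S(x) = 2 - 68/19·(x - 1) + 65/19·(x - 1)² - 89/171·(x - 1)³.
With (x - 1) = 1: S(2) = 226/171.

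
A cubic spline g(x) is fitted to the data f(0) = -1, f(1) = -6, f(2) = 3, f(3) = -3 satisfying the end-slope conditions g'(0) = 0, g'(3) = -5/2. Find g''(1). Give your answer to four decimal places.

39.7333

Let σ_i = g''(x_i). Step sizes h_i = 1, 1, 1; slopes of the chords Δ_i = (y_(i+1) - y_i)/h_i = -5, 9, -6.
  1·σ_0 + 4·σ_1 + 1·σ_2 = 6(Δ_1 - Δ_0) = 84
  1·σ_1 + 4·σ_2 + 1·σ_3 = 6(Δ_2 - Δ_1) = -90
Clamped end conditions give two more equations: 2h_0·σ_0 + h_0·σ_1 = 6(Δ_0 - g'(0)) = -30 and h_2·σ_2 + 2h_2·σ_3 = 6(g'(3) - Δ_2) = 21.
Forward elimination and back-substitution give σ_0 = -523/15, σ_1 = 596/15, σ_2 = -601/15, σ_3 = 458/15.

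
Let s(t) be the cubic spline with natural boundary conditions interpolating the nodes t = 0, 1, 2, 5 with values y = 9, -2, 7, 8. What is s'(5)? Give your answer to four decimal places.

-4.9570

With M_i denoting the second derivative at x_i, h_i = 1, 1, 3, and Δ_i = (y_(i+1) − y_i)/h_i = -11, 9, 1/3:
  1·M_0 + 4·M_1 + 1·M_2 = 6(Δ_1 - Δ_0) = 120
  1·M_1 + 8·M_2 + 3·M_3 = 6(Δ_2 - Δ_1) = -52
Natural end conditions: M_0 = M_3 = 0.
Hence M_0 = 0, M_1 = 1012/31, M_2 = -328/31, M_3 = 0.
On [2, 5], s'(t) = b_2 + 2c_2·(t - 2) + 3d_2·(t - 2)² with b_2 = Δ_2 - h_2(2M_2 + M_3)/6 = 1015/93, c_2 = M_2/2 = -164/31, d_2 = (M_3 - M_2)/(6h_2) = 164/279. So s'(5) = -461/93.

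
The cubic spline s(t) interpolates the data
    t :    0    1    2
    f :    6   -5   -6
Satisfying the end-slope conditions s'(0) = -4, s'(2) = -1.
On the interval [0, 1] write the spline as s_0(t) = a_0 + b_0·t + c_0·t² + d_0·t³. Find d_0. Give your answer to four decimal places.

10.2500

Write M_i for s''(x_i). With h_i = 1, 1 and divided differences Δ_i = -11, -1, the continuity of s' gives the tridiagonal system
  1·M_0 + 4·M_1 + 1·M_2 = 6(Δ_1 - Δ_0) = 60
Clamped end conditions give two more equations: 2h_0·M_0 + h_0·M_1 = 6(Δ_0 - s'(0)) = -42 and h_1·M_1 + 2h_1·M_2 = 6(s'(2) - Δ_1) = 0.
Solving the tridiagonal system: M_0 = -69/2, M_1 = 27, M_2 = -27/2.
On [0, 1], with s_0(t) = a_0 + b_0·t + c_0·t² + d_0·t³: c_0 = M_0/2 = -69/4, d_0 = (M_1 - M_0)/(6h_0) = 41/4, b_0 = Δ_0 - h_0(2M_0 + M_1)/6 = -4.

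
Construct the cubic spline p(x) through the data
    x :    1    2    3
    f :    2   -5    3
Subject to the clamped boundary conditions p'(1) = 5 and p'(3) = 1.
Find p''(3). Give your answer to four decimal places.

With M_i denoting the second derivative at x_i, h_i = 1, 1, and Δ_i = (y_(i+1) − y_i)/h_i = -7, 8:
  1·M_0 + 4·M_1 + 1·M_2 = 6(Δ_1 - Δ_0) = 90
Clamped end conditions give two more equations: 2h_0·M_0 + h_0·M_1 = 6(Δ_0 - p'(1)) = -72 and h_1·M_1 + 2h_1·M_2 = 6(p'(3) - Δ_1) = -42.
Forward elimination and back-substitution give M_0 = -121/2, M_1 = 49, M_2 = -91/2.

-45.5000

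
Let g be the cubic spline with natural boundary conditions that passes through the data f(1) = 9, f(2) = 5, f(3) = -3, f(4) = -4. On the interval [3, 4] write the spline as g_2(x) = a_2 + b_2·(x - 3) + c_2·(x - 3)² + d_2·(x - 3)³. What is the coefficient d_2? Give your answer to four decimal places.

-2.1333

Let m_i = g''(x_i). Step sizes h_i = 1, 1, 1; slopes of the chords Δ_i = (y_(i+1) - y_i)/h_i = -4, -8, -1.
  1·m_0 + 4·m_1 + 1·m_2 = 6(Δ_1 - Δ_0) = -24
  1·m_1 + 4·m_2 + 1·m_3 = 6(Δ_2 - Δ_1) = 42
Natural end conditions: m_0 = m_3 = 0.
Solving: m_0 = 0, m_1 = -46/5, m_2 = 64/5, m_3 = 0.
On [3, 4], with g_2(x) = a_2 + b_2·(x - 3) + c_2·(x - 3)² + d_2·(x - 3)³: c_2 = m_2/2 = 32/5, d_2 = (m_3 - m_2)/(6h_2) = -32/15, b_2 = Δ_2 - h_2(2m_2 + m_3)/6 = -79/15.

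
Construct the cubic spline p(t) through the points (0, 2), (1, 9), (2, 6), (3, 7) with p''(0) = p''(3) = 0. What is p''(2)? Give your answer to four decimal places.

10.4000

Let m_i = p''(x_i). Step sizes h_i = 1, 1, 1; slopes of the chords Δ_i = (y_(i+1) - y_i)/h_i = 7, -3, 1.
  1·m_0 + 4·m_1 + 1·m_2 = 6(Δ_1 - Δ_0) = -60
  1·m_1 + 4·m_2 + 1·m_3 = 6(Δ_2 - Δ_1) = 24
Natural end conditions: m_0 = m_3 = 0.
Forward elimination and back-substitution give m_0 = 0, m_1 = -88/5, m_2 = 52/5, m_3 = 0.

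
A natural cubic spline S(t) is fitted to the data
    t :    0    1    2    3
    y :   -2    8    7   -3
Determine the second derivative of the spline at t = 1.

-14

Let σ_i = S''(x_i). Step sizes h_i = 1, 1, 1; slopes of the chords Δ_i = (y_(i+1) - y_i)/h_i = 10, -1, -10.
  1·σ_0 + 4·σ_1 + 1·σ_2 = 6(Δ_1 - Δ_0) = -66
  1·σ_1 + 4·σ_2 + 1·σ_3 = 6(Δ_2 - Δ_1) = -54
Natural end conditions: σ_0 = σ_3 = 0.
Solving: σ_0 = 0, σ_1 = -14, σ_2 = -10, σ_3 = 0.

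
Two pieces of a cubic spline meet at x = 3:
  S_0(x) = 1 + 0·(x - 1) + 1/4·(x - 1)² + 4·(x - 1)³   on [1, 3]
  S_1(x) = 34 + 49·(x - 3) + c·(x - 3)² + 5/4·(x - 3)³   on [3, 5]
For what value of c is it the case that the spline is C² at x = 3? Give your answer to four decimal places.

S_0''(x) = 1/2 + 24·(x - 1), so S_0''(3) = 97/2. On the right, S_1''(3) = 2c, so c = 97/4.

24.2500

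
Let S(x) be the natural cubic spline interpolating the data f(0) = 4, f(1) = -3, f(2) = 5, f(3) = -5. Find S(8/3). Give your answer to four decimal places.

With M_i denoting the second derivative at x_i, h_i = 1, 1, 1, and Δ_i = (y_(i+1) − y_i)/h_i = -7, 8, -10:
  1·M_0 + 4·M_1 + 1·M_2 = 6(Δ_1 - Δ_0) = 90
  1·M_1 + 4·M_2 + 1·M_3 = 6(Δ_2 - Δ_1) = -108
Natural end conditions: M_0 = M_3 = 0.
Hence M_0 = 0, M_1 = 156/5, M_2 = -174/5, M_3 = 0.
On [2, 3], S(x) = 5 + 8/5·(x - 2) - 87/5·(x - 2)² + 29/5·(x - 2)³.
With (x - 2) = 2/3: S(8/3) = 7/135.

0.0519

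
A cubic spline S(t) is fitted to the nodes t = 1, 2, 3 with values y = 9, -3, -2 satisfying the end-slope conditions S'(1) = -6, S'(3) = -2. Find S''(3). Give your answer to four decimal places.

-26.5000

Write M_i for S''(x_i). With h_i = 1, 1 and divided differences Δ_i = -12, 1, the continuity of S' gives the tridiagonal system
  1·M_0 + 4·M_1 + 1·M_2 = 6(Δ_1 - Δ_0) = 78
Clamped end conditions give two more equations: 2h_0·M_0 + h_0·M_1 = 6(Δ_0 - S'(1)) = -36 and h_1·M_1 + 2h_1·M_2 = 6(S'(3) - Δ_1) = -18.
Hence M_0 = -71/2, M_1 = 35, M_2 = -53/2.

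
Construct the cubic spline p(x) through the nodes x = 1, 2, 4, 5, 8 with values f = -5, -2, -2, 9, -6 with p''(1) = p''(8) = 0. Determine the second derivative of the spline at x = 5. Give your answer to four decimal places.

-14.0160

Write M_i for p''(x_i). With h_i = 1, 2, 1, 3 and divided differences Δ_i = 3, 0, 11, -5, the continuity of p' gives the tridiagonal system
  1·M_0 + 6·M_1 + 2·M_2 = 6(Δ_1 - Δ_0) = -18
  2·M_1 + 6·M_2 + 1·M_3 = 6(Δ_2 - Δ_1) = 66
  1·M_2 + 8·M_3 + 3·M_4 = 6(Δ_3 - Δ_2) = -96
Natural end conditions: M_0 = M_4 = 0.
Hence M_0 = 0, M_1 = -1047/125, M_2 = 2016/125, M_3 = -1752/125, M_4 = 0.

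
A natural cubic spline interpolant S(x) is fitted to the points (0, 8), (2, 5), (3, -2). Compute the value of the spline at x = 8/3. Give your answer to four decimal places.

0.6049

Write M_i for S''(x_i). With h_i = 2, 1 and divided differences Δ_i = -3/2, -7, the continuity of S' gives the tridiagonal system
  2·M_0 + 6·M_1 + 1·M_2 = 6(Δ_1 - Δ_0) = -33
Natural end conditions: M_0 = M_2 = 0.
Forward elimination and back-substitution give M_0 = 0, M_1 = -11/2, M_2 = 0.
On [2, 3], S(x) = 5 - 31/6·(x - 2) - 11/4·(x - 2)² + 11/12·(x - 2)³.
With (x - 2) = 2/3: S(8/3) = 49/81.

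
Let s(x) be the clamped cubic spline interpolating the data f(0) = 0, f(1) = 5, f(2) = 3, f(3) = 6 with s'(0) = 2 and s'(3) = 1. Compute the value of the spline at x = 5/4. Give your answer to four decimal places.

Put σ_i = s'' at the i-th knot. Here h = (1, 1, 1) and Δ = (5, -2, 3), so the interior equations h_(i-1)·σ_(i-1) + 2(h_(i-1)+h_i)·σ_i + h_i·σ_(i+1) = 6(Δ_i − Δ_(i-1)) read
  1·σ_0 + 4·σ_1 + 1·σ_2 = 6(Δ_1 - Δ_0) = -42
  1·σ_1 + 4·σ_2 + 1·σ_3 = 6(Δ_2 - Δ_1) = 30
Clamped end conditions give two more equations: 2h_0·σ_0 + h_0·σ_1 = 6(Δ_0 - s'(0)) = 18 and h_2·σ_2 + 2h_2·σ_3 = 6(s'(3) - Δ_2) = -12.
Forward elimination and back-substitution give σ_0 = 278/15, σ_1 = -286/15, σ_2 = 236/15, σ_3 = -208/15.
On [1, 2], s(x) = 5 + 26/15·(x - 1) - 143/15·(x - 1)² + 29/5·(x - 1)³.
With (x - 1) = 1/4: s(5/4) = 1577/320.

4.9281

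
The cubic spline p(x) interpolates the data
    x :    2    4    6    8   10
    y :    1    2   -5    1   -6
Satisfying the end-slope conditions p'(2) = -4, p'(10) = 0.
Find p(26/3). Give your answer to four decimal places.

-0.9286

Write M_i for p''(x_i). With h_i = 2, 2, 2, 2 and divided differences Δ_i = 1/2, -7/2, 3, -7/2, the continuity of p' gives the tridiagonal system
  2·M_0 + 8·M_1 + 2·M_2 = 6(Δ_1 - Δ_0) = -24
  2·M_1 + 8·M_2 + 2·M_3 = 6(Δ_2 - Δ_1) = 39
  2·M_2 + 8·M_3 + 2·M_4 = 6(Δ_3 - Δ_2) = -39
Clamped end conditions give two more equations: 2h_0·M_0 + h_0·M_1 = 6(Δ_0 - p'(2)) = 27 and h_3·M_3 + 2h_3·M_4 = 6(p'(10) - Δ_3) = 21.
Solving: M_0 = 1205/112, M_1 = -449/56, M_2 = 149/16, M_3 = -545/56, M_4 = 1133/112.
On [8, 10], p(x) = 1 - 43/112·(x - 8) - 545/112·(x - 8)² + 741/448·(x - 8)³.
With (x - 8) = 2/3: p(26/3) = -13/14.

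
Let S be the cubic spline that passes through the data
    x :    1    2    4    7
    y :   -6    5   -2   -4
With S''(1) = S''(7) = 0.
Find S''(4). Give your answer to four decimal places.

4.9286

Let M_i = S''(x_i). Step sizes h_i = 1, 2, 3; slopes of the chords Δ_i = (y_(i+1) - y_i)/h_i = 11, -7/2, -2/3.
  1·M_0 + 6·M_1 + 2·M_2 = 6(Δ_1 - Δ_0) = -87
  2·M_1 + 10·M_2 + 3·M_3 = 6(Δ_2 - Δ_1) = 17
Natural end conditions: M_0 = M_3 = 0.
Forward elimination and back-substitution give M_0 = 0, M_1 = -113/7, M_2 = 69/14, M_3 = 0.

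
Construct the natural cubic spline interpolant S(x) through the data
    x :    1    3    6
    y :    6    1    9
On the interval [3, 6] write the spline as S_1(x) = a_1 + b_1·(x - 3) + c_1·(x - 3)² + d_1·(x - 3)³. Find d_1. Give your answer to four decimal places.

-0.1722

Put M_i = S'' at the i-th knot. Here h = (2, 3) and Δ = (-5/2, 8/3), so the interior equations h_(i-1)·M_(i-1) + 2(h_(i-1)+h_i)·M_i + h_i·M_(i+1) = 6(Δ_i − Δ_(i-1)) read
  2·M_0 + 10·M_1 + 3·M_2 = 6(Δ_1 - Δ_0) = 31
Natural end conditions: M_0 = M_2 = 0.
Solving: M_0 = 0, M_1 = 31/10, M_2 = 0.
On [3, 6], with S_1(x) = a_1 + b_1·(x - 3) + c_1·(x - 3)² + d_1·(x - 3)³: c_1 = M_1/2 = 31/20, d_1 = (M_2 - M_1)/(6h_1) = -31/180, b_1 = Δ_1 - h_1(2M_1 + M_2)/6 = -13/30.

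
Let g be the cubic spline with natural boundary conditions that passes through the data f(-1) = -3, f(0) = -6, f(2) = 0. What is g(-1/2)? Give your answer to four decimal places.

-4.8750

With σ_i denoting the second derivative at x_i, h_i = 1, 2, and Δ_i = (y_(i+1) − y_i)/h_i = -3, 3:
  1·σ_0 + 6·σ_1 + 2·σ_2 = 6(Δ_1 - Δ_0) = 36
Natural end conditions: σ_0 = σ_2 = 0.
Solving the tridiagonal system: σ_0 = 0, σ_1 = 6, σ_2 = 0.
On [-1, 0], g(x) = -3 - 4·(x + 1) + 0·(x + 1)² + 1·(x + 1)³.
With (x + 1) = 1/2: g(-1/2) = -39/8.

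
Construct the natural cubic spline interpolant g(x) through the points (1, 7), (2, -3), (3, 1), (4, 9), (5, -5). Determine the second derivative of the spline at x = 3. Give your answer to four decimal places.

10.2857

Let M_i = g''(x_i). Step sizes h_i = 1, 1, 1, 1; slopes of the chords Δ_i = (y_(i+1) - y_i)/h_i = -10, 4, 8, -14.
  1·M_0 + 4·M_1 + 1·M_2 = 6(Δ_1 - Δ_0) = 84
  1·M_1 + 4·M_2 + 1·M_3 = 6(Δ_2 - Δ_1) = 24
  1·M_2 + 4·M_3 + 1·M_4 = 6(Δ_3 - Δ_2) = -132
Natural end conditions: M_0 = M_4 = 0.
Solving the tridiagonal system: M_0 = 0, M_1 = 129/7, M_2 = 72/7, M_3 = -249/7, M_4 = 0.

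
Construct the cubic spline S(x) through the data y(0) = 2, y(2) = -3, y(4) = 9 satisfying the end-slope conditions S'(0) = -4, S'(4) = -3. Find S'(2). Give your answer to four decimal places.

4.3750

Write M_i for S''(x_i). With h_i = 2, 2 and divided differences Δ_i = -5/2, 6, the continuity of S' gives the tridiagonal system
  2·M_0 + 8·M_1 + 2·M_2 = 6(Δ_1 - Δ_0) = 51
Clamped end conditions give two more equations: 2h_0·M_0 + h_0·M_1 = 6(Δ_0 - S'(0)) = 9 and h_1·M_1 + 2h_1·M_2 = 6(S'(4) - Δ_1) = -54.
Solving: M_0 = -31/8, M_1 = 49/4, M_2 = -157/8.
On [2, 4], S'(x) = b_1 + 2c_1·(x - 2) + 3d_1·(x - 2)² with b_1 = Δ_1 - h_1(2M_1 + M_2)/6 = 35/8, c_1 = M_1/2 = 49/8, d_1 = (M_2 - M_1)/(6h_1) = -85/32. So S'(2) = 35/8.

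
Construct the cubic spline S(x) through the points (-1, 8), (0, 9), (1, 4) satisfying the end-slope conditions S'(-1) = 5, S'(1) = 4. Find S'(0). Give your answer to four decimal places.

-5.2500

Write σ_i for S''(x_i). With h_i = 1, 1 and divided differences Δ_i = 1, -5, the continuity of S' gives the tridiagonal system
  1·σ_0 + 4·σ_1 + 1·σ_2 = 6(Δ_1 - Δ_0) = -36
Clamped end conditions give two more equations: 2h_0·σ_0 + h_0·σ_1 = 6(Δ_0 - S'(-1)) = -24 and h_1·σ_1 + 2h_1·σ_2 = 6(S'(1) - Δ_1) = 54.
Hence σ_0 = -7/2, σ_1 = -17, σ_2 = 71/2.
On [0, 1], S'(x) = b_1 + 2c_1·x + 3d_1·x² with b_1 = Δ_1 - h_1(2σ_1 + σ_2)/6 = -21/4, c_1 = σ_1/2 = -17/2, d_1 = (σ_2 - σ_1)/(6h_1) = 35/4. So S'(0) = -21/4.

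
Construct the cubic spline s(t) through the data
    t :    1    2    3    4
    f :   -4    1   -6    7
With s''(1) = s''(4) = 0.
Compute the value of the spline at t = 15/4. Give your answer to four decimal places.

2.3125

Let m_i = s''(x_i). Step sizes h_i = 1, 1, 1; slopes of the chords Δ_i = (y_(i+1) - y_i)/h_i = 5, -7, 13.
  1·m_0 + 4·m_1 + 1·m_2 = 6(Δ_1 - Δ_0) = -72
  1·m_1 + 4·m_2 + 1·m_3 = 6(Δ_2 - Δ_1) = 120
Natural end conditions: m_0 = m_3 = 0.
Solving the tridiagonal system: m_0 = 0, m_1 = -136/5, m_2 = 184/5, m_3 = 0.
On [3, 4], s(t) = -6 + 11/15·(t - 3) + 92/5·(t - 3)² - 92/15·(t - 3)³.
With (t - 3) = 3/4: s(15/4) = 37/16.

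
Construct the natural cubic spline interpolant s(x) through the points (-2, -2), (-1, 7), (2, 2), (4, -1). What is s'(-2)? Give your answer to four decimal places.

Put m_i = s'' at the i-th knot. Here h = (1, 3, 2) and Δ = (9, -5/3, -3/2), so the interior equations h_(i-1)·m_(i-1) + 2(h_(i-1)+h_i)·m_i + h_i·m_(i+1) = 6(Δ_i − Δ_(i-1)) read
  1·m_0 + 8·m_1 + 3·m_2 = 6(Δ_1 - Δ_0) = -64
  3·m_1 + 10·m_2 + 2·m_3 = 6(Δ_2 - Δ_1) = 1
Natural end conditions: m_0 = m_3 = 0.
Solving: m_0 = 0, m_1 = -643/71, m_2 = 200/71, m_3 = 0.
On [-2, -1], s'(x) = b_0 + 2c_0·(x + 2) + 3d_0·(x + 2)² with b_0 = Δ_0 - h_0(2m_0 + m_1)/6 = 4477/426, c_0 = m_0/2 = 0, d_0 = (m_1 - m_0)/(6h_0) = -643/426. So s'(-2) = 4477/426.

10.5094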